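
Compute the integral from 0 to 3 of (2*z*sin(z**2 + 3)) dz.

cos(3) - cos(12)

Let u = z**2 + 3, so du = 2*z dz. When z = 0, u = 3; when z = 3, u = 12.
The integral becomes ∫ sin(u) du from 3 to 12, with antiderivative -cos(u).
Back in z: F(z) = -cos(z**2 + 3).
Then F(3) - F(0) = (-cos(12)) - (-cos(3)) = cos(3) - cos(12).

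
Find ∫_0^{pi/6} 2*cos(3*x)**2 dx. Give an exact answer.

pi/6

Use the identity cos^2(3*x) = (1 + cos(6*x))/2.
An antiderivative is F(x) = x + sin(6*x)/6.
Then F(pi/6) - F(0) = (pi/6) - (0) = pi/6.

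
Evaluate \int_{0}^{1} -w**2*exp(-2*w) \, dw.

(5 - exp(2))*exp(-2)/4

Integrate by parts twice (u = w^2, dv = -exp(-2*w) dw).
An antiderivative is F(w) = (2*w**2 + 2*w + 1)*exp(-2*w)/4.
Then F(1) - F(0) = (5*exp(-2)/4) - (1/4) = (5 - exp(2))*exp(-2)/4.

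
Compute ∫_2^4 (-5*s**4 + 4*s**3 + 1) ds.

-750

By the power rule, an antiderivative is F(s) = -s**5 + s**4 + s.
Then F(4) - F(2) = (-764) - (-14) = -750.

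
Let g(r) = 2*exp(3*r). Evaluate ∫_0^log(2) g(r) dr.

14/3

Let u = exp(r), so du = exp(r) dr. When r = 0, u = 1; when r = log(2), u = 2.
The integral becomes 2·∫ u**2 du from 1 to 2, with antiderivative 2*u**3/3.
Back in r: F(r) = 2*exp(3*r)/3.
Then F(log(2)) - F(0) = (16/3) - (2/3) = 14/3.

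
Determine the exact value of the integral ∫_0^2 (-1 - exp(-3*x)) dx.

An antiderivative is F(x) = -x + exp(-3*x)/3.
Then F(2) - F(0) = (-2 + exp(-6)/3) - (1/3) = -7/3 + exp(-6)/3.

-7/3 + exp(-6)/3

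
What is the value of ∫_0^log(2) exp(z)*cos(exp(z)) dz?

Let u = exp(z), so du = exp(z) dz. When z = 0, u = 1; when z = log(2), u = 2.
The integral becomes ∫ cos(u) du from 1 to 2, with antiderivative sin(u).
Back in z: F(z) = sin(exp(z)).
Then F(log(2)) - F(0) = (sin(2)) - (sin(1)) = -sin(1) + sin(2).

-sin(1) + sin(2)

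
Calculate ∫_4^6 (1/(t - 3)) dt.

log(3)

An antiderivative is F(t) = log(t - 3).
Then F(6) - F(4) = (log(3)) - (0) = log(3).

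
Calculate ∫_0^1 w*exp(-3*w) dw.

(-4 + exp(3))*exp(-3)/9

Integrate by parts once (u = w, dv = exp(-3*w) dw).
An antiderivative is F(w) = (-3*w - 1)*exp(-3*w)/9.
Then F(1) - F(0) = (-4*exp(-3)/9) - (-1/9) = (-4 + exp(3))*exp(-3)/9.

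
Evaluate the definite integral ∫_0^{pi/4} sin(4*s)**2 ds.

Use the identity sin^2(4*s) = (1 - cos(8*s))/2.
An antiderivative is F(s) = s/2 - sin(8*s)/16.
Then F(pi/4) - F(0) = (pi/8) - (0) = pi/8.

pi/8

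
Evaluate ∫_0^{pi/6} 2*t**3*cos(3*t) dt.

Integrate by parts 3 times (u = t^3, dv = 2*cos(3*t) dt).
An antiderivative is F(t) = 2*t**3*sin(3*t)/3 + 2*t**2*cos(3*t)/3 - 4*t*sin(3*t)/9 - 4*cos(3*t)/27.
Then F(pi/6) - F(0) = (pi*(-24 + pi**2)/324) - (-4/27) = -2*pi/27 + pi**3/324 + 4/27.

-2*pi/27 + pi**3/324 + 4/27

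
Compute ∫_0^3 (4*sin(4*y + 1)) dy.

Let u = 4*y + 1, so du = 4 dy. When y = 0, u = 1; when y = 3, u = 13.
The integral becomes ∫ sin(u) du from 1 to 13, with antiderivative -cos(u).
Back in y: F(y) = -cos(4*y + 1).
Then F(3) - F(0) = (-cos(13)) - (-cos(1)) = -cos(13) + cos(1).

-cos(13) + cos(1)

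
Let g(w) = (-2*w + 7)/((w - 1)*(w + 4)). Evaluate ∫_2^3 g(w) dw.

Factor the denominator: w**2 + 3*w - 4 = (w + 4)(w - 1).
Partial fractions: (-2*w + 7)/((w - 1)*(w + 4)) = -3/(w + 4) + 1/(w - 1).
An antiderivative is F(w) = log(w - 1) - 3*log(w + 4).
Then F(3) - F(2) = (-3*log(7) + log(2)) - (-3*log(3) - 3*log(2)) = -3*log(7) + 4*log(2) + 3*log(3).

-3*log(7) + 4*log(2) + 3*log(3)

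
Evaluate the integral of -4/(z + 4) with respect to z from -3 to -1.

-log(81)

An antiderivative is F(z) = -4*log(z + 4).
Then F(-1) - F(-3) = (-log(81)) - (0) = -log(81).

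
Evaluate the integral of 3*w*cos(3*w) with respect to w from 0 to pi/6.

Integrate by parts once (u = w, dv = 3*cos(3*w) dw).
An antiderivative is F(w) = w*sin(3*w) + cos(3*w)/3.
Then F(pi/6) - F(0) = (pi/6) - (1/3) = -1/3 + pi/6.

-1/3 + pi/6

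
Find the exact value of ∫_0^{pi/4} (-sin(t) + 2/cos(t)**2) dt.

sqrt(2)/2 + 1

An antiderivative is F(t) = cos(t) + 2*tan(t).
Then F(pi/4) - F(0) = (sqrt(2)/2 + 2) - (1) = sqrt(2)/2 + 1.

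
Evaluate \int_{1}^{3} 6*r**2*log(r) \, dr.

Integrate by parts once (u = ln r, dv = 6*r**2 dr).
An antiderivative is F(r) = 2*r**3*(3*log(r) - 1)/3.
Then F(3) - F(1) = (-18 + 54*log(3)) - (-2/3) = -52/3 + 54*log(3).

-52/3 + 54*log(3)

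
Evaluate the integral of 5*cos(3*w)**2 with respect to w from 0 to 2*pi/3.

Use the identity cos^2(3*w) = (1 + cos(6*w))/2.
An antiderivative is F(w) = 5*w/2 + 5*sin(6*w)/12.
Then F(2*pi/3) - F(0) = (5*pi/3) - (0) = 5*pi/3.

5*pi/3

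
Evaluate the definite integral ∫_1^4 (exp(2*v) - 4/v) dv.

-8*log(2) - exp(2)/2 + exp(8)/2

An antiderivative is F(v) = exp(2*v)/2 - 4*log(v).
Then F(4) - F(1) = (-8*log(2) + exp(8)/2) - (exp(2)/2) = -8*log(2) - exp(2)/2 + exp(8)/2.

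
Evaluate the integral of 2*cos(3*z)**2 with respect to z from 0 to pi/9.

Use the identity cos^2(3*z) = (1 + cos(6*z))/2.
An antiderivative is F(z) = z + sin(6*z)/6.
Then F(pi/9) - F(0) = (sqrt(3)/12 + pi/9) - (0) = sqrt(3)/12 + pi/9.

sqrt(3)/12 + pi/9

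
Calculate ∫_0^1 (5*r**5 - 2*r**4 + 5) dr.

By the power rule, an antiderivative is F(r) = 5*r**6/6 - 2*r**5/5 + 5*r.
Then F(1) - F(0) = (163/30) - (0) = 163/30.

163/30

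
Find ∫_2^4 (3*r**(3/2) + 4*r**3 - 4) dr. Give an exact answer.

By the power rule, an antiderivative is F(r) = 6*r**(5/2)/5 + r**4 - 4*r.
Then F(4) - F(2) = (1392/5) - (24*sqrt(2)/5 + 8) = 1352/5 - 24*sqrt(2)/5.

1352/5 - 24*sqrt(2)/5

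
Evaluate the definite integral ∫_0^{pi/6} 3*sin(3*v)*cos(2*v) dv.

Use the identity sin(3*v)cos(2*v) = [sin(5*v) + sin(v)]/2.
An antiderivative is F(v) = -3*cos(v)/2 - 3*cos(5*v)/10.
Then F(pi/6) - F(0) = (-3*sqrt(3)/5) - (-9/5) = 9/5 - 3*sqrt(3)/5.

9/5 - 3*sqrt(3)/5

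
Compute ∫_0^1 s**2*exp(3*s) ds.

Integrate by parts twice (u = s^2, dv = exp(3*s) ds).
An antiderivative is F(s) = (9*s**2 - 6*s + 2)*exp(3*s)/27.
Then F(1) - F(0) = (5*exp(3)/27) - (2/27) = -2/27 + 5*exp(3)/27.

-2/27 + 5*exp(3)/27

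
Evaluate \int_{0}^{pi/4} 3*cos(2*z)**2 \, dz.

Use the identity cos^2(2*z) = (1 + cos(4*z))/2.
An antiderivative is F(z) = 3*z/2 + 3*sin(4*z)/8.
Then F(pi/4) - F(0) = (3*pi/8) - (0) = 3*pi/8.

3*pi/8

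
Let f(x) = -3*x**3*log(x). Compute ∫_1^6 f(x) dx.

Integrate by parts once (u = ln x, dv = -3*x**3 dx).
An antiderivative is F(x) = -3*x**4*(4*log(x) - 1)/16.
Then F(6) - F(1) = (-972*log(3) - 972*log(2) + 243) - (3/16) = -972*log(3) - 972*log(2) + 3885/16.

-972*log(3) - 972*log(2) + 3885/16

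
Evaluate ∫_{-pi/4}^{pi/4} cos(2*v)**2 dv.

pi/4

Use the identity cos^2(2*v) = (1 + cos(4*v))/2.
An antiderivative is F(v) = v/2 + sin(4*v)/8.
Then F(pi/4) - F(-pi/4) = (pi/8) - (-pi/8) = pi/4.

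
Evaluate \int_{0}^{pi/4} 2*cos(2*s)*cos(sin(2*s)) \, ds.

Let u = sin(2*s), so du = 2*cos(2*s) ds. When s = 0, u = 0; when s = pi/4, u = 1.
The integral becomes ∫ cos(u) du from 0 to 1, with antiderivative sin(u).
Back in s: F(s) = sin(sin(2*s)).
Then F(pi/4) - F(0) = (sin(1)) - (0) = sin(1).

sin(1)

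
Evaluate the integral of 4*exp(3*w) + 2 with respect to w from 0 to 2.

8/3 + 4*exp(6)/3

An antiderivative is F(w) = 4*exp(3*w)/3 + 2*w.
Then F(2) - F(0) = (4 + 4*exp(6)/3) - (4/3) = 8/3 + 4*exp(6)/3.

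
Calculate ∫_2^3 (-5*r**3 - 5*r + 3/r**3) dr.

By the power rule, an antiderivative is F(r) = -5*r**4/4 - 5*r**2/2 - 3/(2*r**2).
Then F(3) - F(2) = (-1487/12) - (-243/8) = -2245/24.

-2245/24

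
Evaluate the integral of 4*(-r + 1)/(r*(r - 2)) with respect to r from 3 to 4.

Factor the denominator: r**2 - 2*r = r(r - 2).
Partial fractions: 4*(-r + 1)/(r*(r - 2)) = -2/r - 2/(r - 2).
An antiderivative is F(r) = -2*log(r) - 2*log(r - 2).
Then F(4) - F(3) = (-log(64)) - (-log(9)) = log(9/64).

log(9/64)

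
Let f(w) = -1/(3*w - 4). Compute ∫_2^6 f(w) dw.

An antiderivative is F(w) = -log(3*w - 4)/3.
Then F(6) - F(2) = (-log(14)/3) - (-log(2)/3) = -log(14)/3 + log(2)/3.

-log(14)/3 + log(2)/3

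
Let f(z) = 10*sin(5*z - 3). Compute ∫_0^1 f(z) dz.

2*cos(3) - 2*cos(2)

Let u = 5*z - 3, so du = 5 dz. When z = 0, u = -3; when z = 1, u = 2.
The integral becomes 2·∫ sin(u) du from -3 to 2, with antiderivative -2*cos(u).
Back in z: F(z) = -2*cos(5*z - 3).
Then F(1) - F(0) = (-2*cos(2)) - (-2*cos(3)) = 2*cos(3) - 2*cos(2).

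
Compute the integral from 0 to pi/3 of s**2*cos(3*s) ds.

-2*pi/27

Integrate by parts twice (u = s^2, dv = cos(3*s) ds).
An antiderivative is F(s) = s**2*sin(3*s)/3 + 2*s*cos(3*s)/9 - 2*sin(3*s)/27.
Then F(pi/3) - F(0) = (-2*pi/27) - (0) = -2*pi/27.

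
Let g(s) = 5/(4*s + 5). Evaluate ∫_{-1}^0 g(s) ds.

An antiderivative is F(s) = 5*log(4*s + 5)/4.
Then F(0) - F(-1) = (5*log(5)/4) - (0) = 5*log(5)/4.

5*log(5)/4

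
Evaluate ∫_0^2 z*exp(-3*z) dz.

Integrate by parts once (u = z, dv = exp(-3*z) dz).
An antiderivative is F(z) = (-3*z - 1)*exp(-3*z)/9.
Then F(2) - F(0) = (-7*exp(-6)/9) - (-1/9) = (-7 + exp(6))*exp(-6)/9.

(-7 + exp(6))*exp(-6)/9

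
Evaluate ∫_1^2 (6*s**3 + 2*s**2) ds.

163/6

By the power rule, an antiderivative is F(s) = 3*s**4/2 + 2*s**3/3.
Then F(2) - F(1) = (88/3) - (13/6) = 163/6.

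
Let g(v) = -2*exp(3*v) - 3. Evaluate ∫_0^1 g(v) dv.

An antiderivative is F(v) = -2*exp(3*v)/3 - 3*v.
Then F(1) - F(0) = (-2*exp(3)/3 - 3) - (-2/3) = -2*exp(3)/3 - 7/3.

-2*exp(3)/3 - 7/3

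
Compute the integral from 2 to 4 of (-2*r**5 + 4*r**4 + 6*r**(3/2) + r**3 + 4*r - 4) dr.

-1988/5 - 48*sqrt(2)/5

By the power rule, an antiderivative is F(r) = -r**6/3 + 12*r**(5/2)/5 + 4*r**5/5 + r**4/4 + 2*r**2 - 4*r.
Then F(4) - F(2) = (-1168/3) - (124/15 + 48*sqrt(2)/5) = -1988/5 - 48*sqrt(2)/5.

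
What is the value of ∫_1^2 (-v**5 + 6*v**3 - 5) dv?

7

By the power rule, an antiderivative is F(v) = -v**6/6 + 3*v**4/2 - 5*v.
Then F(2) - F(1) = (10/3) - (-11/3) = 7.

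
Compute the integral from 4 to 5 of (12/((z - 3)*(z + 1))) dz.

-3*log(3) + 3*log(5)

Factor the denominator: z**2 - 2*z - 3 = (z + 1)(z - 3).
Partial fractions: 12/((z - 3)*(z + 1)) = -3/(z + 1) + 3/(z - 3).
An antiderivative is F(z) = 3*log(z - 3) - 3*log(z + 1).
Then F(5) - F(4) = (-log(27)) - (-3*log(5)) = -3*log(3) + 3*log(5).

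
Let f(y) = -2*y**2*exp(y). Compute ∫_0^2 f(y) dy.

Integrate by parts twice (u = y^2, dv = -2*exp(y) dy).
An antiderivative is F(y) = (-2*y**2 + 4*y - 4)*exp(y).
Then F(2) - F(0) = (-4*exp(2)) - (-4) = 4 - 4*exp(2).

4 - 4*exp(2)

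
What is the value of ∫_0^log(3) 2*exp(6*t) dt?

Let u = exp(t), so du = exp(t) dt. When t = 0, u = 1; when t = log(3), u = 3.
The integral becomes 2·∫ u**5 du from 1 to 3, with antiderivative u**6/3.
Back in t: F(t) = exp(6*t)/3.
Then F(log(3)) - F(0) = (243) - (1/3) = 728/3.

728/3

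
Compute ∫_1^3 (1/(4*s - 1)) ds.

An antiderivative is F(s) = log(4*s - 1)/4.
Then F(3) - F(1) = (log(11)/4) - (log(3)/4) = -log(3)/4 + log(11)/4.

-log(3)/4 + log(11)/4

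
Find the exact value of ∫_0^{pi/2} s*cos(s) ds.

-1 + pi/2

Integrate by parts once (u = s, dv = cos(s) ds).
An antiderivative is F(s) = s*sin(s) + cos(s).
Then F(pi/2) - F(0) = (pi/2) - (1) = -1 + pi/2.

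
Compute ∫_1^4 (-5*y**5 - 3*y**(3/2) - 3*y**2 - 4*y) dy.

By the power rule, an antiderivative is F(y) = -5*y**6/6 - 6*y**(5/2)/5 - y**3 - 2*y**2.
Then F(4) - F(1) = (-53216/15) - (-151/30) = -35427/10.

-35427/10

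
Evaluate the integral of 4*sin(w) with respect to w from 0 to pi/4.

An antiderivative is F(w) = -4*cos(w).
Then F(pi/4) - F(0) = (-2*sqrt(2)) - (-4) = 4 - 2*sqrt(2).

4 - 2*sqrt(2)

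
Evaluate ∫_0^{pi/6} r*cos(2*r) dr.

-1/8 + sqrt(3)*pi/24

Integrate by parts once (u = r, dv = cos(2*r) dr).
An antiderivative is F(r) = r*sin(2*r)/2 + cos(2*r)/4.
Then F(pi/6) - F(0) = (1/8 + sqrt(3)*pi/24) - (1/4) = -1/8 + sqrt(3)*pi/24.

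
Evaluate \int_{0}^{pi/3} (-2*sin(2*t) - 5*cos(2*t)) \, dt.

-5*sqrt(3)/4 - 3/2

An antiderivative is F(t) = -5*sin(2*t)/2 + cos(2*t).
Then F(pi/3) - F(0) = (-5*sqrt(3)/4 - 1/2) - (1) = -5*sqrt(3)/4 - 3/2.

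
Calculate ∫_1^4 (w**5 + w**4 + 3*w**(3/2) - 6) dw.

By the power rule, an antiderivative is F(w) = w**6/6 + 6*w**(5/2)/5 + w**5/5 - 6*w.
Then F(4) - F(1) = (13528/15) - (-133/30) = 9063/10.

9063/10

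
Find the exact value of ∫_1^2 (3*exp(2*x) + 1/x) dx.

-3*exp(2)/2 + log(2) + 3*exp(4)/2

An antiderivative is F(x) = 3*exp(2*x)/2 + log(x).
Then F(2) - F(1) = (log(2) + 3*exp(4)/2) - (3*exp(2)/2) = -3*exp(2)/2 + log(2) + 3*exp(4)/2.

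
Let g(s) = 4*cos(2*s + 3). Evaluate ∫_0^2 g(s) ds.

Let u = 2*s + 3, so du = 2 ds. When s = 0, u = 3; when s = 2, u = 7.
The integral becomes 2·∫ cos(u) du from 3 to 7, with antiderivative 2*sin(u).
Back in s: F(s) = 2*sin(2*s + 3).
Then F(2) - F(0) = (2*sin(7)) - (2*sin(3)) = -2*sin(3) + 2*sin(7).

-2*sin(3) + 2*sin(7)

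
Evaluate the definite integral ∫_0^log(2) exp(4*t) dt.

Let u = exp(t), so du = exp(t) dt. When t = 0, u = 1; when t = log(2), u = 2.
The integral becomes ∫ u**3 du from 1 to 2, with antiderivative u**4/4.
Back in t: F(t) = exp(4*t)/4.
Then F(log(2)) - F(0) = (4) - (1/4) = 15/4.

15/4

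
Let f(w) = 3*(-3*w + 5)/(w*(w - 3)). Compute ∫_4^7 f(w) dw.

-5*log(7) + 2*log(2)

Factor the denominator: w**2 - 3*w = w(w - 3).
Partial fractions: 3*(-3*w + 5)/(w*(w - 3)) = -5/w - 4/(w - 3).
An antiderivative is F(w) = -5*log(w) - 4*log(w - 3).
Then F(7) - F(4) = (-5*log(7) - 8*log(2)) - (-10*log(2)) = -5*log(7) + 2*log(2).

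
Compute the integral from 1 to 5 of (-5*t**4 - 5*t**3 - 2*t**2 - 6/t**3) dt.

-299216/75

By the power rule, an antiderivative is F(t) = -t**5 - 5*t**4/4 - 2*t**3/3 + 3/t**2.
Then F(5) - F(1) = (-1196839/300) - (1/12) = -299216/75.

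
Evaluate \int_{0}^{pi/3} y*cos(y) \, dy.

Integrate by parts once (u = y, dv = cos(y) dy).
An antiderivative is F(y) = y*sin(y) + cos(y).
Then F(pi/3) - F(0) = (1/2 + sqrt(3)*pi/6) - (1) = -1/2 + sqrt(3)*pi/6.

-1/2 + sqrt(3)*pi/6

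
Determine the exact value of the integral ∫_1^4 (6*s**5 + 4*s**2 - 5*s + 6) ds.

8319/2

By the power rule, an antiderivative is F(s) = s**6 + 4*s**3/3 - 5*s**2/2 + 6*s.
Then F(4) - F(1) = (12496/3) - (35/6) = 8319/2.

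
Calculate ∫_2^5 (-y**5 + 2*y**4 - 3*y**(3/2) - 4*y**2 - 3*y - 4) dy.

By the power rule, an antiderivative is F(y) = -y**6/6 - 6*y**(5/2)/5 + 2*y**5/5 - 4*y**3/3 - 3*y**2/2 - 4*y.
Then F(5) - F(2) = (-4735/3 - 30*sqrt(5)) - (-338/15 - 24*sqrt(2)/5) = -7779/5 - 30*sqrt(5) + 24*sqrt(2)/5.

-7779/5 - 30*sqrt(5) + 24*sqrt(2)/5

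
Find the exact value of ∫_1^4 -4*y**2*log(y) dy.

28 - 512*log(2)/3

Integrate by parts once (u = ln y, dv = -4*y**2 dy).
An antiderivative is F(y) = -4*y**3*(3*log(y) - 1)/9.
Then F(4) - F(1) = (256/9 - 512*log(2)/3) - (4/9) = 28 - 512*log(2)/3.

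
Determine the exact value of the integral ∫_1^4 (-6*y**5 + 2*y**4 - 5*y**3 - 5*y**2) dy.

-82191/20

By the power rule, an antiderivative is F(y) = -y**6 + 2*y**5/5 - 5*y**4/4 - 5*y**3/3.
Then F(4) - F(1) = (-61696/15) - (-211/60) = -82191/20.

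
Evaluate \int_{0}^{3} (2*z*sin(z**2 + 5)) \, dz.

-cos(14) + cos(5)

Let u = z**2 + 5, so du = 2*z dz. When z = 0, u = 5; when z = 3, u = 14.
The integral becomes ∫ sin(u) du from 5 to 14, with antiderivative -cos(u).
Back in z: F(z) = -cos(z**2 + 5).
Then F(3) - F(0) = (-cos(14)) - (-cos(5)) = -cos(14) + cos(5).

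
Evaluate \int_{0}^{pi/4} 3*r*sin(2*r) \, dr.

Integrate by parts once (u = r, dv = 3*sin(2*r) dr).
An antiderivative is F(r) = -3*r*cos(2*r)/2 + 3*sin(2*r)/4.
Then F(pi/4) - F(0) = (3/4) - (0) = 3/4.

3/4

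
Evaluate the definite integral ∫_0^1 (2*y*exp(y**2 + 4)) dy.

Let u = y**2 + 4, so du = 2*y dy. When y = 0, u = 4; when y = 1, u = 5.
The integral becomes ∫ exp(u) du from 4 to 5, with antiderivative exp(u).
Back in y: F(y) = exp(y**2 + 4).
Then F(1) - F(0) = (exp(5)) - (exp(4)) = -exp(4) + exp(5).

-exp(4) + exp(5)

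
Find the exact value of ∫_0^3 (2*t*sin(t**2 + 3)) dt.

cos(3) - cos(12)

Let u = t**2 + 3, so du = 2*t dt. When t = 0, u = 3; when t = 3, u = 12.
The integral becomes ∫ sin(u) du from 3 to 12, with antiderivative -cos(u).
Back in t: F(t) = -cos(t**2 + 3).
Then F(3) - F(0) = (-cos(12)) - (-cos(3)) = cos(3) - cos(12).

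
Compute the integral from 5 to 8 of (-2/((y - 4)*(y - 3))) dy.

log(25/64)

Factor the denominator: y**2 - 7*y + 12 = (y - 3)(y - 4).
Partial fractions: -2/((y - 4)*(y - 3)) = 2/(y - 3) - 2/(y - 4).
An antiderivative is F(y) = -2*log(y - 4) + 2*log(y - 3).
Then F(8) - F(5) = (log(25/16)) - (log(4)) = log(25/64).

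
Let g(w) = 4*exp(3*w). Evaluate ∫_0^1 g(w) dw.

-4/3 + 4*exp(3)/3

An antiderivative is F(w) = 4*exp(3*w)/3.
Then F(1) - F(0) = (4*exp(3)/3) - (4/3) = -4/3 + 4*exp(3)/3.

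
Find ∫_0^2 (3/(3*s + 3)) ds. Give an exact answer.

Let u = 3*s + 3, so du = 3 ds. When s = 0, u = 3; when s = 2, u = 9.
The integral becomes ∫ 1/u du from 3 to 9, with antiderivative log(u).
Back in s: F(s) = log(3*s + 3).
Then F(2) - F(0) = (log(9)) - (log(3)) = log(3).

log(3)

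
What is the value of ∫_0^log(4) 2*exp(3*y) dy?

42

Let u = exp(y), so du = exp(y) dy. When y = 0, u = 1; when y = log(4), u = 4.
The integral becomes 2·∫ u**2 du from 1 to 4, with antiderivative 2*u**3/3.
Back in y: F(y) = 2*exp(3*y)/3.
Then F(log(4)) - F(0) = (128/3) - (2/3) = 42.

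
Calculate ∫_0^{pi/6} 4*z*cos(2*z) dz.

Integrate by parts once (u = z, dv = 4*cos(2*z) dz).
An antiderivative is F(z) = 2*z*sin(2*z) + cos(2*z).
Then F(pi/6) - F(0) = (1/2 + sqrt(3)*pi/6) - (1) = -1/2 + sqrt(3)*pi/6.

-1/2 + sqrt(3)*pi/6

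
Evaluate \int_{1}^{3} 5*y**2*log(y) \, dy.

-130/9 + 45*log(3)

Integrate by parts once (u = ln y, dv = 5*y**2 dy).
An antiderivative is F(y) = 5*y**3*(3*log(y) - 1)/9.
Then F(3) - F(1) = (-15 + 45*log(3)) - (-5/9) = -130/9 + 45*log(3).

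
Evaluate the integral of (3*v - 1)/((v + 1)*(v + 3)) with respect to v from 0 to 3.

log(2)

Factor the denominator: v**2 + 4*v + 3 = (v + 3)(v + 1).
Partial fractions: (3*v - 1)/((v + 1)*(v + 3)) = 5/(v + 3) - 2/(v + 1).
An antiderivative is F(v) = -2*log(v + 1) + 5*log(v + 3).
Then F(3) - F(0) = (log(2) + 5*log(3)) - (5*log(3)) = log(2).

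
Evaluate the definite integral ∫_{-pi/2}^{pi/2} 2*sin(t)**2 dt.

pi

Use the identity sin^2(t) = (1 - cos(2*t))/2.
An antiderivative is F(t) = t - sin(2*t)/2.
Then F(pi/2) - F(-pi/2) = (pi/2) - (-pi/2) = pi.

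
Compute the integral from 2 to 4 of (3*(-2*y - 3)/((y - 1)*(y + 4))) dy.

-log(64)

Factor the denominator: y**2 + 3*y - 4 = (y + 4)(y - 1).
Partial fractions: 3*(-2*y - 3)/((y - 1)*(y + 4)) = -3/(y + 4) - 3/(y - 1).
An antiderivative is F(y) = -3*log(y - 1) - 3*log(y + 4).
Then F(4) - F(2) = (-9*log(2) - 3*log(3)) - (-3*log(3) - 3*log(2)) = -log(64).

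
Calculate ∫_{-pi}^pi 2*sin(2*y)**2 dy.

Use the identity sin^2(2*y) = (1 - cos(4*y))/2.
An antiderivative is F(y) = y - sin(4*y)/4.
Then F(pi) - F(-pi) = (pi) - (-pi) = 2*pi.

2*pi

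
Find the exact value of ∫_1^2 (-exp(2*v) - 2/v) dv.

An antiderivative is F(v) = -exp(2*v)/2 - 2*log(v).
Then F(2) - F(1) = (-exp(4)/2 - log(4)) - (-exp(2)/2) = -exp(4)/2 - log(4) + exp(2)/2.

-exp(4)/2 - log(4) + exp(2)/2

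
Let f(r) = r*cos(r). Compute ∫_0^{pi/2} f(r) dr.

-1 + pi/2

Integrate by parts once (u = r, dv = cos(r) dr).
An antiderivative is F(r) = r*sin(r) + cos(r).
Then F(pi/2) - F(0) = (pi/2) - (1) = -1 + pi/2.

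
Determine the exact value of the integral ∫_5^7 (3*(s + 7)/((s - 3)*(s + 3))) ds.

-2*log(5) + 9*log(2)

Factor the denominator: s**2 - 9 = (s + 3)(s - 3).
Partial fractions: 3*(s + 7)/((s - 3)*(s + 3)) = -2/(s + 3) + 5/(s - 3).
An antiderivative is F(s) = 5*log(s - 3) - 2*log(s + 3).
Then F(7) - F(5) = (-2*log(5) + 8*log(2)) - (-log(2)) = -2*log(5) + 9*log(2).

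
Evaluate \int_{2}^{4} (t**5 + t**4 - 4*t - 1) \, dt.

By the power rule, an antiderivative is F(t) = t**6/6 + t**5/5 - 2*t**2 - t.
Then F(4) - F(2) = (12772/15) - (106/15) = 4222/5.

4222/5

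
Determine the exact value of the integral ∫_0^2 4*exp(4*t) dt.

-1 + exp(8)

Let u = 4*t, so du = 4 dt. When t = 0, u = 0; when t = 2, u = 8.
The integral becomes ∫ exp(u) du from 0 to 8, with antiderivative exp(u).
Back in t: F(t) = exp(4*t).
Then F(2) - F(0) = (exp(8)) - (1) = -1 + exp(8).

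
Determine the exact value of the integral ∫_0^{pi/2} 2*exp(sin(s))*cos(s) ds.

-2 + 2*E

Let u = sin(s), so du = cos(s) ds. When s = 0, u = 0; when s = pi/2, u = 1.
The integral becomes 2·∫ exp(u) du from 0 to 1, with antiderivative 2*exp(u).
Back in s: F(s) = 2*exp(sin(s)).
Then F(pi/2) - F(0) = (2*E) - (2) = -2 + 2*E.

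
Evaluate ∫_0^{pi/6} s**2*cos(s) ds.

-1 + pi**2/72 + sqrt(3)*pi/6

Integrate by parts twice (u = s^2, dv = cos(s) ds).
An antiderivative is F(s) = s**2*sin(s) + 2*s*cos(s) - 2*sin(s).
Then F(pi/6) - F(0) = (-1 + pi**2/72 + sqrt(3)*pi/6) - (0) = -1 + pi**2/72 + sqrt(3)*pi/6.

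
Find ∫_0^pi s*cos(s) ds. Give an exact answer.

-2

Integrate by parts once (u = s, dv = cos(s) ds).
An antiderivative is F(s) = s*sin(s) + cos(s).
Then F(pi) - F(0) = (-1) - (1) = -2.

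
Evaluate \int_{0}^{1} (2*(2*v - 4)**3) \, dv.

-60

Let u = 2*v - 4, so du = 2 dv. When v = 0, u = -4; when v = 1, u = -2.
The integral becomes ∫ u**3 du from -4 to -2, with antiderivative u**4/4.
Back in v: F(v) = (2*v - 4)**4/4.
Then F(1) - F(0) = (4) - (64) = -60.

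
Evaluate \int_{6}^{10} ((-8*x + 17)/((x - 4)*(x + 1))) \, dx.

Factor the denominator: x**2 - 3*x - 4 = (x + 1)(x - 4).
Partial fractions: (-8*x + 17)/((x - 4)*(x + 1)) = -5/(x + 1) - 3/(x - 4).
An antiderivative is F(x) = -3*log(x - 4) - 5*log(x + 1).
Then F(10) - F(6) = (-5*log(11) - 3*log(3) - 3*log(2)) - (-5*log(7) - 3*log(2)) = -5*log(11) - 3*log(3) + 5*log(7).

-5*log(11) - 3*log(3) + 5*log(7)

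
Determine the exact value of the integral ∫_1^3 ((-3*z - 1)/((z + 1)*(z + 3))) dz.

log(32/81)

Factor the denominator: z**2 + 4*z + 3 = (z + 3)(z + 1).
Partial fractions: (-3*z - 1)/((z + 1)*(z + 3)) = -4/(z + 3) + 1/(z + 1).
An antiderivative is F(z) = log(z + 1) - 4*log(z + 3).
Then F(3) - F(1) = (-4*log(3) - 2*log(2)) - (-7*log(2)) = log(32/81).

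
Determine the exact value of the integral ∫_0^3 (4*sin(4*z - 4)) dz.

Let u = 4*z - 4, so du = 4 dz. When z = 0, u = -4; when z = 3, u = 8.
The integral becomes ∫ sin(u) du from -4 to 8, with antiderivative -cos(u).
Back in z: F(z) = -cos(4*z - 4).
Then F(3) - F(0) = (-cos(8)) - (-cos(4)) = cos(4) - cos(8).

cos(4) - cos(8)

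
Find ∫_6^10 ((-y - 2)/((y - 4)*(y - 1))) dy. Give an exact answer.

Factor the denominator: y**2 - 5*y + 4 = (y - 1)(y - 4).
Partial fractions: (-y - 2)/((y - 4)*(y - 1)) = 1/(y - 1) - 2/(y - 4).
An antiderivative is F(y) = -2*log(y - 4) + log(y - 1).
Then F(10) - F(6) = (-log(4)) - (log(5/4)) = -log(5).

-log(5)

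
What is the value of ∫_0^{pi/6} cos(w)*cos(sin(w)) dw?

Let u = sin(w), so du = cos(w) dw. When w = 0, u = 0; when w = pi/6, u = 1/2.
The integral becomes ∫ cos(u) du from 0 to 1/2, with antiderivative sin(u).
Back in w: F(w) = sin(sin(w)).
Then F(pi/6) - F(0) = (sin(1/2)) - (0) = sin(1/2).

sin(1/2)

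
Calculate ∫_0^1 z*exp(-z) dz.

Integrate by parts once (u = z, dv = exp(-z) dz).
An antiderivative is F(z) = (-z - 1)*exp(-z).
Then F(1) - F(0) = (-2*exp(-1)) - (-1) = 1 - 2*exp(-1).

1 - 2*exp(-1)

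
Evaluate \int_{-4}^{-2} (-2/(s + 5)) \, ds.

-log(9)

An antiderivative is F(s) = -2*log(s + 5).
Then F(-2) - F(-4) = (-log(9)) - (0) = -log(9).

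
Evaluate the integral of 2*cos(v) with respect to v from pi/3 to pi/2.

An antiderivative is F(v) = 2*sin(v).
Then F(pi/2) - F(pi/3) = (2) - (sqrt(3)) = 2 - sqrt(3).

2 - sqrt(3)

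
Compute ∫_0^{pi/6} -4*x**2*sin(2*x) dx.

Integrate by parts twice (u = x^2, dv = -4*sin(2*x) dx).
An antiderivative is F(x) = 2*x**2*cos(2*x) - 2*x*sin(2*x) - cos(2*x).
Then F(pi/6) - F(0) = (-sqrt(3)*pi/6 - 1/2 + pi**2/36) - (-1) = -sqrt(3)*pi/6 + pi**2/36 + 1/2.

-sqrt(3)*pi/6 + pi**2/36 + 1/2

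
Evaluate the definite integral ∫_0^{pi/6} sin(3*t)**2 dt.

pi/12

Use the identity sin^2(3*t) = (1 - cos(6*t))/2.
An antiderivative is F(t) = t/2 - sin(6*t)/12.
Then F(pi/6) - F(0) = (pi/12) - (0) = pi/12.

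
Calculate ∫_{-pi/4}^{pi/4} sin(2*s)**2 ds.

Use the identity sin^2(2*s) = (1 - cos(4*s))/2.
An antiderivative is F(s) = s/2 - sin(4*s)/8.
Then F(pi/4) - F(-pi/4) = (pi/8) - (-pi/8) = pi/4.

pi/4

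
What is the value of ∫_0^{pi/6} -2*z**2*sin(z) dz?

-2*sqrt(3) - pi/3 + sqrt(3)*pi**2/36 + 4

Integrate by parts twice (u = z^2, dv = -2*sin(z) dz).
An antiderivative is F(z) = 2*z**2*cos(z) - 4*z*sin(z) - 4*cos(z).
Then F(pi/6) - F(0) = (-2*sqrt(3) - pi/3 + sqrt(3)*pi**2/36) - (-4) = -2*sqrt(3) - pi/3 + sqrt(3)*pi**2/36 + 4.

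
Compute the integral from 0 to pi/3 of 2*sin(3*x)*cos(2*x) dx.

3/5

Use the identity sin(3*x)cos(2*x) = [sin(5*x) + sin(x)]/2.
An antiderivative is F(x) = -cos(x) - cos(5*x)/5.
Then F(pi/3) - F(0) = (-3/5) - (-6/5) = 3/5.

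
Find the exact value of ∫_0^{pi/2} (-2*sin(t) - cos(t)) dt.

-3

An antiderivative is F(t) = -sin(t) + 2*cos(t).
Then F(pi/2) - F(0) = (-1) - (2) = -3.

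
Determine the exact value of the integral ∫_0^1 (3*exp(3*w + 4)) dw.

-exp(4) + exp(7)

Let u = 3*w + 4, so du = 3 dw. When w = 0, u = 4; when w = 1, u = 7.
The integral becomes ∫ exp(u) du from 4 to 7, with antiderivative exp(u).
Back in w: F(w) = exp(3*w + 4).
Then F(1) - F(0) = (exp(7)) - (exp(4)) = -exp(4) + exp(7).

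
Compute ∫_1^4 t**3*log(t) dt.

-255/16 + 128*log(2)

Integrate by parts once (u = ln t, dv = t**3 dt).
An antiderivative is F(t) = t**4*(4*log(t) - 1)/16.
Then F(4) - F(1) = (-16 + 128*log(2)) - (-1/16) = -255/16 + 128*log(2).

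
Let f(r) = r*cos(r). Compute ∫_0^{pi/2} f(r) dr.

Integrate by parts once (u = r, dv = cos(r) dr).
An antiderivative is F(r) = r*sin(r) + cos(r).
Then F(pi/2) - F(0) = (pi/2) - (1) = -1 + pi/2.

-1 + pi/2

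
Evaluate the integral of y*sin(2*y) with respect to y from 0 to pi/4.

Integrate by parts once (u = y, dv = sin(2*y) dy).
An antiderivative is F(y) = -y*cos(2*y)/2 + sin(2*y)/4.
Then F(pi/4) - F(0) = (1/4) - (0) = 1/4.

1/4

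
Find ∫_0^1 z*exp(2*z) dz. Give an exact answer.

Integrate by parts once (u = z, dv = exp(2*z) dz).
An antiderivative is F(z) = (2*z - 1)*exp(2*z)/4.
Then F(1) - F(0) = (exp(2)/4) - (-1/4) = 1/4 + exp(2)/4.

1/4 + exp(2)/4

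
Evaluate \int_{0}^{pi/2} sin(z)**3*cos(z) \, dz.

Let u = sin(z), so du = cos(z) dz. When z = 0, u = 0; when z = pi/2, u = 1.
The integral becomes ∫ u**3 du from 0 to 1, with antiderivative u**4/4.
Back in z: F(z) = sin(z)**4/4.
Then F(pi/2) - F(0) = (1/4) - (0) = 1/4.

1/4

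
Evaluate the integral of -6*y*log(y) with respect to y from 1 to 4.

45/2 - 96*log(2)

Integrate by parts once (u = ln y, dv = -6*y dy).
An antiderivative is F(y) = -3*y**2*(2*log(y) - 1)/2.
Then F(4) - F(1) = (24 - 96*log(2)) - (3/2) = 45/2 - 96*log(2).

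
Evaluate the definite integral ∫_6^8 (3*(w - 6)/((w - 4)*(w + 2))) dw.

Factor the denominator: w**2 - 2*w - 8 = (w + 2)(w - 4).
Partial fractions: 3*(w - 6)/((w - 4)*(w + 2)) = 4/(w + 2) - 1/(w - 4).
An antiderivative is F(w) = -log(w - 4) + 4*log(w + 2).
Then F(8) - F(6) = (2*log(2) + 4*log(5)) - (11*log(2)) = -9*log(2) + 4*log(5).

-9*log(2) + 4*log(5)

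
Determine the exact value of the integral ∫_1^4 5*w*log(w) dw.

Integrate by parts once (u = ln w, dv = 5*w dw).
An antiderivative is F(w) = 5*w**2*(2*log(w) - 1)/4.
Then F(4) - F(1) = (-20 + 80*log(2)) - (-5/4) = -75/4 + 80*log(2).

-75/4 + 80*log(2)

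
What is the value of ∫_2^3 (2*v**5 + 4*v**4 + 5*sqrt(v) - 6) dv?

-20*sqrt(2)/3 + 10*sqrt(3) + 5767/15

By the power rule, an antiderivative is F(v) = v**6/3 + 4*v**5/5 + 10*v**(3/2)/3 - 6*v.
Then F(3) - F(2) = (10*sqrt(3) + 2097/5) - (20*sqrt(2)/3 + 524/15) = -20*sqrt(2)/3 + 10*sqrt(3) + 5767/15.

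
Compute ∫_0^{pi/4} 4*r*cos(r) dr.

-4 + sqrt(2)*pi/2 + 2*sqrt(2)

Integrate by parts once (u = r, dv = 4*cos(r) dr).
An antiderivative is F(r) = 4*r*sin(r) + 4*cos(r).
Then F(pi/4) - F(0) = (sqrt(2)*(pi + 4)/2) - (4) = -4 + sqrt(2)*pi/2 + 2*sqrt(2).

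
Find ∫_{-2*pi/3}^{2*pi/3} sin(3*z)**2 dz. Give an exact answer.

Use the identity sin^2(3*z) = (1 - cos(6*z))/2.
An antiderivative is F(z) = z/2 - sin(6*z)/12.
Then F(2*pi/3) - F(-2*pi/3) = (pi/3) - (-pi/3) = 2*pi/3.

2*pi/3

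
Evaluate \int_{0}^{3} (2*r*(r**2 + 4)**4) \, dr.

Let u = r**2 + 4, so du = 2*r dr. When r = 0, u = 4; when r = 3, u = 13.
The integral becomes ∫ u**4 du from 4 to 13, with antiderivative u**5/5.
Back in r: F(r) = (r**2 + 4)**5/5.
Then F(3) - F(0) = (371293/5) - (1024/5) = 370269/5.

370269/5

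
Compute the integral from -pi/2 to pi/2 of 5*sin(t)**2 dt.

Use the identity sin^2(t) = (1 - cos(2*t))/2.
An antiderivative is F(t) = 5*t/2 - 5*sin(2*t)/4.
Then F(pi/2) - F(-pi/2) = (5*pi/4) - (-5*pi/4) = 5*pi/2.

5*pi/2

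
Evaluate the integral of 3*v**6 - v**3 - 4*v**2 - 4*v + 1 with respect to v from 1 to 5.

695444/21

By the power rule, an antiderivative is F(v) = 3*v**7/7 - v**4/4 - 4*v**3/3 - 2*v**2 + v.
Then F(5) - F(1) = (2781595/84) - (-181/84) = 695444/21.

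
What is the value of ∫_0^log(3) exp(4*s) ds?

Let u = exp(s), so du = exp(s) ds. When s = 0, u = 1; when s = log(3), u = 3.
The integral becomes ∫ u**3 du from 1 to 3, with antiderivative u**4/4.
Back in s: F(s) = exp(4*s)/4.
Then F(log(3)) - F(0) = (81/4) - (1/4) = 20.

20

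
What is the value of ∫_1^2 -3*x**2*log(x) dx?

7/3 - 8*log(2)

Integrate by parts once (u = ln x, dv = -3*x**2 dx).
An antiderivative is F(x) = -x**3*(3*log(x) - 1)/3.
Then F(2) - F(1) = (8/3 - 8*log(2)) - (1/3) = 7/3 - 8*log(2).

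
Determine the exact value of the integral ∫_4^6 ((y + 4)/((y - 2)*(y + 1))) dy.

log(20/7)

Factor the denominator: y**2 - y - 2 = (y + 1)(y - 2).
Partial fractions: (y + 4)/((y - 2)*(y + 1)) = -1/(y + 1) + 2/(y - 2).
An antiderivative is F(y) = 2*log(y - 2) - log(y + 1).
Then F(6) - F(4) = (log(16/7)) - (log(4/5)) = log(20/7).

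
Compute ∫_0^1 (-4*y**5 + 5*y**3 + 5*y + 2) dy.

By the power rule, an antiderivative is F(y) = -2*y**6/3 + 5*y**4/4 + 5*y**2/2 + 2*y.
Then F(1) - F(0) = (61/12) - (0) = 61/12.

61/12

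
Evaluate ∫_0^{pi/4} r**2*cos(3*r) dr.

Integrate by parts twice (u = r^2, dv = cos(3*r) dr).
An antiderivative is F(r) = r**2*sin(3*r)/3 + 2*r*cos(3*r)/9 - 2*sin(3*r)/27.
Then F(pi/4) - F(0) = (sqrt(2)*(-24*pi - 32 + 9*pi**2)/864) - (0) = sqrt(2)*(-24*pi - 32 + 9*pi**2)/864.

sqrt(2)*(-24*pi - 32 + 9*pi**2)/864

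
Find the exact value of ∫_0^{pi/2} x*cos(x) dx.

Integrate by parts once (u = x, dv = cos(x) dx).
An antiderivative is F(x) = x*sin(x) + cos(x).
Then F(pi/2) - F(0) = (pi/2) - (1) = -1 + pi/2.

-1 + pi/2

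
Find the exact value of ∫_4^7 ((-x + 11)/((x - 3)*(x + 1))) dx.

Factor the denominator: x**2 - 2*x - 3 = (x + 1)(x - 3).
Partial fractions: (-x + 11)/((x - 3)*(x + 1)) = -3/(x + 1) + 2/(x - 3).
An antiderivative is F(x) = 2*log(x - 3) - 3*log(x + 1).
Then F(7) - F(4) = (-log(32)) - (-3*log(5)) = -5*log(2) + 3*log(5).

-5*log(2) + 3*log(5)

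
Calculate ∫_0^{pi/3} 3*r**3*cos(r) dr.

-3*sqrt(3)*pi + sqrt(3)*pi**3/18 + pi**2/2 + 9

Integrate by parts 3 times (u = r^3, dv = 3*cos(r) dr).
An antiderivative is F(r) = 3*r**3*sin(r) + 9*r**2*cos(r) - 18*r*sin(r) - 18*cos(r).
Then F(pi/3) - F(0) = (-3*sqrt(3)*pi - 9 + sqrt(3)*pi**3/18 + pi**2/2) - (-18) = -3*sqrt(3)*pi + sqrt(3)*pi**3/18 + pi**2/2 + 9.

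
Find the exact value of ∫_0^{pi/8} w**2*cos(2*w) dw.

Integrate by parts twice (u = w^2, dv = cos(2*w) dw).
An antiderivative is F(w) = w**2*sin(2*w)/2 + w*cos(2*w)/2 - sin(2*w)/4.
Then F(pi/8) - F(0) = (sqrt(2)*(-32 + pi**2 + 8*pi)/256) - (0) = sqrt(2)*(-32 + pi**2 + 8*pi)/256.

sqrt(2)*(-32 + pi**2 + 8*pi)/256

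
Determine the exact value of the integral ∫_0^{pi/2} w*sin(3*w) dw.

-1/9

Integrate by parts once (u = w, dv = sin(3*w) dw).
An antiderivative is F(w) = -w*cos(3*w)/3 + sin(3*w)/9.
Then F(pi/2) - F(0) = (-1/9) - (0) = -1/9.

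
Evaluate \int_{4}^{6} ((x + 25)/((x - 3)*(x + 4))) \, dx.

-3*log(5) + 6*log(2) + 4*log(3)

Factor the denominator: x**2 + x - 12 = (x + 4)(x - 3).
Partial fractions: (x + 25)/((x - 3)*(x + 4)) = -3/(x + 4) + 4/(x - 3).
An antiderivative is F(x) = 4*log(x - 3) - 3*log(x + 4).
Then F(6) - F(4) = (-3*log(5) - 3*log(2) + 4*log(3)) - (-9*log(2)) = -3*log(5) + 6*log(2) + 4*log(3).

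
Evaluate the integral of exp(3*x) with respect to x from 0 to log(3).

26/3

Let u = exp(x), so du = exp(x) dx. When x = 0, u = 1; when x = log(3), u = 3.
The integral becomes ∫ u**2 du from 1 to 3, with antiderivative u**3/3.
Back in x: F(x) = exp(3*x)/3.
Then F(log(3)) - F(0) = (9) - (1/3) = 26/3.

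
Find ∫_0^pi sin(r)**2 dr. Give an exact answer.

pi/2

Use the identity sin^2(r) = (1 - cos(2*r))/2.
An antiderivative is F(r) = r/2 - sin(2*r)/4.
Then F(pi) - F(0) = (pi/2) - (0) = pi/2.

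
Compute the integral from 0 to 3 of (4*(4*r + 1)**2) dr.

Let u = 4*r + 1, so du = 4 dr. When r = 0, u = 1; when r = 3, u = 13.
The integral becomes ∫ u**2 du from 1 to 13, with antiderivative u**3/3.
Back in r: F(r) = (4*r + 1)**3/3.
Then F(3) - F(0) = (2197/3) - (1/3) = 732.

732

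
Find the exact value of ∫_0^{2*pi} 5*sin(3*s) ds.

An antiderivative is F(s) = -5*cos(3*s)/3.
Then F(2*pi) - F(0) = (-5/3) - (-5/3) = 0.

0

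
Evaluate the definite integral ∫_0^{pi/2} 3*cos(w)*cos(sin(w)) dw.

Let u = sin(w), so du = cos(w) dw. When w = 0, u = 0; when w = pi/2, u = 1.
The integral becomes 3·∫ cos(u) du from 0 to 1, with antiderivative 3*sin(u).
Back in w: F(w) = 3*sin(sin(w)).
Then F(pi/2) - F(0) = (3*sin(1)) - (0) = 3*sin(1).

3*sin(1)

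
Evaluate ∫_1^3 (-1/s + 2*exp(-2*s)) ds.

-log(3) - exp(-6) + exp(-2)

An antiderivative is F(s) = -log(s) - exp(-2*s).
Then F(3) - F(1) = (-log(3) - exp(-6)) - (-exp(-2)) = -log(3) - exp(-6) + exp(-2).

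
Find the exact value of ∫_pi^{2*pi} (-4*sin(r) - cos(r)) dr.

An antiderivative is F(r) = -sin(r) + 4*cos(r).
Then F(2*pi) - F(pi) = (4) - (-4) = 8.

8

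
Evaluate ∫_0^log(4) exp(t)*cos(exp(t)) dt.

-sin(1) + sin(4)

Let u = exp(t), so du = exp(t) dt. When t = 0, u = 1; when t = log(4), u = 4.
The integral becomes ∫ cos(u) du from 1 to 4, with antiderivative sin(u).
Back in t: F(t) = sin(exp(t)).
Then F(log(4)) - F(0) = (sin(4)) - (sin(1)) = -sin(1) + sin(4).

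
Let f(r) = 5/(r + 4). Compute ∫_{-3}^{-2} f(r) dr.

log(32)

An antiderivative is F(r) = 5*log(r + 4).
Then F(-2) - F(-3) = (log(32)) - (0) = log(32).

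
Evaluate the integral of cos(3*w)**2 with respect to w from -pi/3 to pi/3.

Use the identity cos^2(3*w) = (1 + cos(6*w))/2.
An antiderivative is F(w) = w/2 + sin(6*w)/12.
Then F(pi/3) - F(-pi/3) = (pi/6) - (-pi/6) = pi/3.

pi/3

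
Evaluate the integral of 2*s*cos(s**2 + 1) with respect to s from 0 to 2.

Let u = s**2 + 1, so du = 2*s ds. When s = 0, u = 1; when s = 2, u = 5.
The integral becomes ∫ cos(u) du from 1 to 5, with antiderivative sin(u).
Back in s: F(s) = sin(s**2 + 1).
Then F(2) - F(0) = (sin(5)) - (sin(1)) = sin(5) - sin(1).

sin(5) - sin(1)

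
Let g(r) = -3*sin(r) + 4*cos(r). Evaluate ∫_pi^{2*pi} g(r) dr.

An antiderivative is F(r) = 4*sin(r) + 3*cos(r).
Then F(2*pi) - F(pi) = (3) - (-3) = 6.

6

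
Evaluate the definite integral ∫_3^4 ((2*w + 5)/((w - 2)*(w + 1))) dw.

Factor the denominator: w**2 - w - 2 = (w + 1)(w - 2).
Partial fractions: (2*w + 5)/((w - 2)*(w + 1)) = -1/(w + 1) + 3/(w - 2).
An antiderivative is F(w) = 3*log(w - 2) - log(w + 1).
Then F(4) - F(3) = (log(8/5)) - (-log(4)) = log(32/5).

log(32/5)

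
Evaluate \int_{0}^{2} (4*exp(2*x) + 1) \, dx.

2*exp(4)

An antiderivative is F(x) = 2*exp(2*x) + x.
Then F(2) - F(0) = (2 + 2*exp(4)) - (2) = 2*exp(4).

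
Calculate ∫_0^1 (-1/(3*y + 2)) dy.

An antiderivative is F(y) = -log(3*y + 2)/3.
Then F(1) - F(0) = (-log(5)/3) - (-log(2)/3) = -log(5)/3 + log(2)/3.

-log(5)/3 + log(2)/3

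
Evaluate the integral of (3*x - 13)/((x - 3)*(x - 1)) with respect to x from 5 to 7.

Factor the denominator: x**2 - 4*x + 3 = (x - 1)(x - 3).
Partial fractions: (3*x - 13)/((x - 3)*(x - 1)) = 5/(x - 1) - 2/(x - 3).
An antiderivative is F(x) = -2*log(x - 3) + 5*log(x - 1).
Then F(7) - F(5) = (log(2) + 5*log(3)) - (8*log(2)) = -7*log(2) + 5*log(3).

-7*log(2) + 5*log(3)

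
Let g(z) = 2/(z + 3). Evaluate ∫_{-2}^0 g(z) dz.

log(9)

An antiderivative is F(z) = 2*log(z + 3).
Then F(0) - F(-2) = (log(9)) - (0) = log(9).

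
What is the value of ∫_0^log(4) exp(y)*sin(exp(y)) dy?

Let u = exp(y), so du = exp(y) dy. When y = 0, u = 1; when y = log(4), u = 4.
The integral becomes ∫ sin(u) du from 1 to 4, with antiderivative -cos(u).
Back in y: F(y) = -cos(exp(y)).
Then F(log(4)) - F(0) = (-cos(4)) - (-cos(1)) = cos(1) - cos(4).

cos(1) - cos(4)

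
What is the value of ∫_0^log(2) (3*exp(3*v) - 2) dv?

An antiderivative is F(v) = exp(3*v) - 2*v.
Then F(log(2)) - F(0) = (8 - 2*log(2)) - (1) = 7 - log(4).

7 - log(4)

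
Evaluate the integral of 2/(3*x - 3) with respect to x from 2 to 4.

2*log(3)/3

An antiderivative is F(x) = 2*log(3*x - 3)/3.
Then F(4) - F(2) = (4*log(3)/3) - (2*log(3)/3) = 2*log(3)/3.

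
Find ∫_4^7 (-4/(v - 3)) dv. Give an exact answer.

An antiderivative is F(v) = -4*log(v - 3).
Then F(7) - F(4) = (-8*log(2)) - (0) = -8*log(2).

-8*log(2)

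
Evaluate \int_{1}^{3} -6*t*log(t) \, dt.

Integrate by parts once (u = ln t, dv = -6*t dt).
An antiderivative is F(t) = -3*t**2*(2*log(t) - 1)/2.
Then F(3) - F(1) = (27/2 - 27*log(3)) - (3/2) = 12 - 27*log(3).

12 - 27*log(3)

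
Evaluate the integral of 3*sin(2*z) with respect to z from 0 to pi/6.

3/4

An antiderivative is F(z) = -3*cos(2*z)/2.
Then F(pi/6) - F(0) = (-3/4) - (-3/2) = 3/4.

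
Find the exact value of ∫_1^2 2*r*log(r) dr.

-3/2 + log(16)

Integrate by parts once (u = ln r, dv = 2*r dr).
An antiderivative is F(r) = r**2*(2*log(r) - 1)/2.
Then F(2) - F(1) = (-2 + log(16)) - (-1/2) = -3/2 + log(16).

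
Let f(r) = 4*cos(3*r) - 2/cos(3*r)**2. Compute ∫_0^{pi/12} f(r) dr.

-2/3 + 2*sqrt(2)/3

An antiderivative is F(r) = 4*sin(3*r)/3 - 2*tan(3*r)/3.
Then F(pi/12) - F(0) = (-2/3 + 2*sqrt(2)/3) - (0) = -2/3 + 2*sqrt(2)/3.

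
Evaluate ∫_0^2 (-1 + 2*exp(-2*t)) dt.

-1 - exp(-4)

An antiderivative is F(t) = -t - exp(-2*t).
Then F(2) - F(0) = (-2 - exp(-4)) - (-1) = -1 - exp(-4).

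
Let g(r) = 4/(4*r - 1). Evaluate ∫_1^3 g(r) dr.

An antiderivative is F(r) = log(4*r - 1).
Then F(3) - F(1) = (log(11)) - (log(3)) = log(11/3).

log(11/3)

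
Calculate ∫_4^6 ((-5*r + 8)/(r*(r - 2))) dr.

Factor the denominator: r**2 - 2*r = r(r - 2).
Partial fractions: (-5*r + 8)/(r*(r - 2)) = -4/r - 1/(r - 2).
An antiderivative is F(r) = -4*log(r) - log(r - 2).
Then F(6) - F(4) = (-4*log(3) - 6*log(2)) - (-9*log(2)) = log(8/81).

log(8/81)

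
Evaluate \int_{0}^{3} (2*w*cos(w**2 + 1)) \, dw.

Let u = w**2 + 1, so du = 2*w dw. When w = 0, u = 1; when w = 3, u = 10.
The integral becomes ∫ cos(u) du from 1 to 10, with antiderivative sin(u).
Back in w: F(w) = sin(w**2 + 1).
Then F(3) - F(0) = (sin(10)) - (sin(1)) = -sin(1) + sin(10).

-sin(1) + sin(10)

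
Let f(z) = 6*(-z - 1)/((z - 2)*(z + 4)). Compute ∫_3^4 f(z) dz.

-12*log(2) + 3*log(7)

Factor the denominator: z**2 + 2*z - 8 = (z + 4)(z - 2).
Partial fractions: 6*(-z - 1)/((z - 2)*(z + 4)) = -3/(z + 4) - 3/(z - 2).
An antiderivative is F(z) = -3*log(z - 2) - 3*log(z + 4).
Then F(4) - F(3) = (-12*log(2)) - (-3*log(7)) = -12*log(2) + 3*log(7).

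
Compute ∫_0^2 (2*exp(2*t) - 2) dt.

An antiderivative is F(t) = exp(2*t) - 2*t.
Then F(2) - F(0) = (-4 + exp(4)) - (1) = -5 + exp(4).

-5 + exp(4)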